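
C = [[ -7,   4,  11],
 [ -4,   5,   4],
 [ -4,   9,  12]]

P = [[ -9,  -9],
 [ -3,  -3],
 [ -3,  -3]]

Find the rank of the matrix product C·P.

First compute CP:
[[ 18,  18],
 [  9,   9],
 [-27, -27]]
Now row reduce the product.
R2 ← R2 − (1/2)·R1: [0, 0]
R3 ← R3 + (3/2)·R1: [0, 0]
1 nonzero row, so rank(CP) = 1.

1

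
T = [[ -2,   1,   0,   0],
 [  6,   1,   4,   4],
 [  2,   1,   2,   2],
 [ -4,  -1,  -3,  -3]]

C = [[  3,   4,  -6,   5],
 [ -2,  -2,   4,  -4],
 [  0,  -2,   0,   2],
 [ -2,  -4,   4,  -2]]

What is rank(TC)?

2

First compute TC:
[[ -8, -10,  16, -14],
 [  8,  -2, -16,  26],
 [  0,  -6,   0,   6],
 [ -4,   4,   8, -16]]
Now row reduce the product.
R2 ← R2 + R1: [0, -12, 0, 12]
R4 ← R4 − (1/2)·R1: [0, 9, 0, -9]
R3 ← R3 − (1/2)·R2: [0, 0, 0, 0]
R4 ← R4 + (3/4)·R2: [0, 0, 0, 0]
2 nonzero rows, so rank(TC) = 2.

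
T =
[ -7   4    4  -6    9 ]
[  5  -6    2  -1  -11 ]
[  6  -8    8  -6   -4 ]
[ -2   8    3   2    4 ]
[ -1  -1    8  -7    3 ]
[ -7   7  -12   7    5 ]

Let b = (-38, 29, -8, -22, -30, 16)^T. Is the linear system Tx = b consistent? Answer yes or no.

Row reduce the augmented matrix [T | b].
R2 ← R2 + (5/7)·R1: [0, -22/7, 34/7, -37/7, -32/7, 13/7]
R3 ← R3 + (6/7)·R1: [0, -32/7, 80/7, -78/7, 26/7, -284/7]
R4 ← R4 − (2/7)·R1: [0, 48/7, 13/7, 26/7, 10/7, -78/7]
R5 ← R5 − (1/7)·R1: [0, -11/7, 52/7, -43/7, 12/7, -172/7]
R6 ← R6 − R1: [0, 3, -16, 13, -4, 54]
R3 ← R3 − (16/11)·R2: [0, 0, 48/11, -38/11, 114/11, -476/11]
R4 ← R4 + (24/11)·R2: [0, 0, 137/11, -86/11, -94/11, -78/11]
R5 ← R5 − (1/2)·R2: [0, 0, 5, -7/2, 4, -51/2]
R6 ← R6 + (21/22)·R2: [0, 0, -125/11, 175/22, -92/11, 1227/22]
R4 ← R4 − (137/48)·R3: [0, 0, 0, 49/24, -305/8, 1397/12]
R5 ← R5 − (55/48)·R3: [0, 0, 0, 11/24, -63/8, 289/12]
R6 ← R6 + (125/48)·R3: [0, 0, 0, -25/24, 149/8, -683/12]
R5 ← R5 − (11/49)·R4: [0, 0, 0, 0, 67/98, -201/98]
R6 ← R6 + (25/49)·R4: [0, 0, 0, 0, -81/98, 243/98]
R6 ← R6 + (81/67)·R5: [0, 0, 0, 0, 0, 0]
The echelon form has 5 nonzero rows, and every pivot lies in the first 5 columns, so rank(T) = rank([T|b]) = 5.
The system is consistent.

yes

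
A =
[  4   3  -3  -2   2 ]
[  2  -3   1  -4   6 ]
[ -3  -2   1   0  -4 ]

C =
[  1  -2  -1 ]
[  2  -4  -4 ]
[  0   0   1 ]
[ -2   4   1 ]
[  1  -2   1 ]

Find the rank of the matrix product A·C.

2

First compute AC:
[[ 16, -32, -19],
 [ 10, -20,  13],
 [-11,  22,   8]]
Now row reduce the product.
R2 ← R2 − (5/8)·R1: [0, 0, 199/8]
R3 ← R3 + (11/16)·R1: [0, 0, -81/16]
R3 ← R3 + (81/398)·R2: [0, 0, 0]
2 nonzero rows, so rank(AC) = 2.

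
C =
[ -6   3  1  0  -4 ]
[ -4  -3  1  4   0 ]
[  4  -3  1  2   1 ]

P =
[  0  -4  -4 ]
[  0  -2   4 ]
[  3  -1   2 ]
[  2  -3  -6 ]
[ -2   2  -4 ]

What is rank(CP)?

First compute CP:
[[ 11,   9,  54],
 [ 11,   9, -18],
 [  5, -15, -42]]
Now row reduce the product.
R2 ← R2 − R1: [0, 0, -72]
R3 ← R3 − (5/11)·R1: [0, -210/11, -732/11]
Swap R2 ↔ R3
3 nonzero rows, so rank(CP) = 3.

3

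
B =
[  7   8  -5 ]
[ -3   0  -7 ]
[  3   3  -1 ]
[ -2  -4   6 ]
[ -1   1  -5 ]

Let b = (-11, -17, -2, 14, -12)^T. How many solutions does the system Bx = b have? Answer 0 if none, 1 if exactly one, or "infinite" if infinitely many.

Row reduce the augmented matrix [B | b].
R2 ← R2 + (3/7)·R1: [0, 24/7, -64/7, -152/7]
R3 ← R3 − (3/7)·R1: [0, -3/7, 8/7, 19/7]
R4 ← R4 + (2/7)·R1: [0, -12/7, 32/7, 76/7]
R5 ← R5 + (1/7)·R1: [0, 15/7, -40/7, -95/7]
R3 ← R3 + (1/8)·R2: [0, 0, 0, 0]
R4 ← R4 + (1/2)·R2: [0, 0, 0, 0]
R5 ← R5 − (5/8)·R2: [0, 0, 0, 0]
The echelon form has 2 nonzero rows, and every pivot lies in the first 3 columns, so rank(B) = rank([B|b]) = 2.
The system is consistent.
rank = 2 < 3 unknowns, so there are infinitely many solutions.

infinite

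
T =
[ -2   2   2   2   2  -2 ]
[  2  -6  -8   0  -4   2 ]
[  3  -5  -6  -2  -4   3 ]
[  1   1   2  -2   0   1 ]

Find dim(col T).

2

Row reduce to echelon form.
R2 ← R2 + R1: [0, -4, -6, 2, -2, 0]
R3 ← R3 + (3/2)·R1: [0, -2, -3, 1, -1, 0]
R4 ← R4 + (1/2)·R1: [0, 2, 3, -1, 1, 0]
R3 ← R3 − (1/2)·R2: [0, 0, 0, 0, 0, 0]
R4 ← R4 + (1/2)·R2: [0, 0, 0, 0, 0, 0]
Echelon form has 2 nonzero rows, so rank(T) = 2.
The column space has dimension equal to the rank: 2.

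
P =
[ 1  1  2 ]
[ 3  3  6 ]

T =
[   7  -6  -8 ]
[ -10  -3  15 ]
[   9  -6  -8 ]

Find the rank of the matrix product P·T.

1

First compute PT:
[[ 15, -21,  -9],
 [ 45, -63, -27]]
Now row reduce the product.
R2 ← R2 − (3)·R1: [0, 0, 0]
1 nonzero row, so rank(PT) = 1.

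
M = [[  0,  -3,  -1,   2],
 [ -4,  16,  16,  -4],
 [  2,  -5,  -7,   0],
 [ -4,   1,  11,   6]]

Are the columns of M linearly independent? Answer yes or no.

no

Row reduce M to echelon form.
Swap R1 ↔ R2
R3 ← R3 + (1/2)·R1: [0, 3, 1, -2]
R4 ← R4 − R1: [0, -15, -5, 10]
R3 ← R3 + R2: [0, 0, 0, 0]
R4 ← R4 − (5)·R2: [0, 0, 0, 0]
2 pivots among 4 columns.
Only 2 < 4 pivot columns, so the columns are linearly dependent.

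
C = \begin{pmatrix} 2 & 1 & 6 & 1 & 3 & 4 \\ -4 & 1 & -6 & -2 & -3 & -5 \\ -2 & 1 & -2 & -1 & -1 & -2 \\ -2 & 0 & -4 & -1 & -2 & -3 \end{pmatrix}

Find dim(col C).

Row reduce to echelon form.
R2 ← R2 + (2)·R1: [0, 3, 6, 0, 3, 3]
R3 ← R3 + R1: [0, 2, 4, 0, 2, 2]
R4 ← R4 + R1: [0, 1, 2, 0, 1, 1]
R3 ← R3 − (2/3)·R2: [0, 0, 0, 0, 0, 0]
R4 ← R4 − (1/3)·R2: [0, 0, 0, 0, 0, 0]
Echelon form has 2 nonzero rows, so rank(C) = 2.
The column space has dimension equal to the rank: 2.

2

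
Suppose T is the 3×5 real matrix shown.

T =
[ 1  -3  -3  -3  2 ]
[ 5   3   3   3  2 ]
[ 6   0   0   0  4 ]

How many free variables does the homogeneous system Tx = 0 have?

3

Row reduce to echelon form.
R2 ← R2 − (5)·R1: [0, 18, 18, 18, -8]
R3 ← R3 − (6)·R1: [0, 18, 18, 18, -8]
R3 ← R3 − R2: [0, 0, 0, 0, 0]
2 nonzero rows, so rank(T) = 2.
T has 5 columns; by rank–nullity, nullity = 5 − 2 = 3.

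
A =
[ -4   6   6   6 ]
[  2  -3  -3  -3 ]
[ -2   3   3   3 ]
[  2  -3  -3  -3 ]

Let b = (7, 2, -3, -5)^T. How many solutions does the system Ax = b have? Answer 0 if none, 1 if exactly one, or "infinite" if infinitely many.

Row reduce the augmented matrix [A | b].
R2 ← R2 + (1/2)·R1: [0, 0, 0, 0, 11/2]
R3 ← R3 − (1/2)·R1: [0, 0, 0, 0, -13/2]
R4 ← R4 + (1/2)·R1: [0, 0, 0, 0, -3/2]
R3 ← R3 + (13/11)·R2: [0, 0, 0, 0, 0]
R4 ← R4 + (3/11)·R2: [0, 0, 0, 0, 0]
The echelon form has 2 nonzero rows; the last pivot sits in the augmented column, so rank(A) = 1 but rank([A|b]) = 2.
Since the ranks differ, the system is inconsistent.
It has no solutions.

0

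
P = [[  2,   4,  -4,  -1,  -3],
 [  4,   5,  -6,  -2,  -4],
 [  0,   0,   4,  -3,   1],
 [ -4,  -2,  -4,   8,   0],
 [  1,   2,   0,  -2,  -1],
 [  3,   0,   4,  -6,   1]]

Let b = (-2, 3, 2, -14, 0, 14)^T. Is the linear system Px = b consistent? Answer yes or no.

Row reduce the augmented matrix [P | b].
R2 ← R2 − (2)·R1: [0, -3, 2, 0, 2, 7]
R4 ← R4 + (2)·R1: [0, 6, -12, 6, -6, -18]
R5 ← R5 − (1/2)·R1: [0, 0, 2, -3/2, 1/2, 1]
R6 ← R6 − (3/2)·R1: [0, -6, 10, -9/2, 11/2, 17]
R4 ← R4 + (2)·R2: [0, 0, -8, 6, -2, -4]
R6 ← R6 − (2)·R2: [0, 0, 6, -9/2, 3/2, 3]
R4 ← R4 + (2)·R3: [0, 0, 0, 0, 0, 0]
R5 ← R5 − (1/2)·R3: [0, 0, 0, 0, 0, 0]
R6 ← R6 − (3/2)·R3: [0, 0, 0, 0, 0, 0]
The echelon form has 3 nonzero rows, and every pivot lies in the first 5 columns, so rank(P) = rank([P|b]) = 3.
The system is consistent.

yes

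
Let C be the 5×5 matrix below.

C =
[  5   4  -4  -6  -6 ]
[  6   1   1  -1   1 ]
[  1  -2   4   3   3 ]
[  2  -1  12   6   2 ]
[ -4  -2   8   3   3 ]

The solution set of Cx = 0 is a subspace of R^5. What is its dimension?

Row reduce to echelon form.
R2 ← R2 − (6/5)·R1: [0, -19/5, 29/5, 31/5, 41/5]
R3 ← R3 − (1/5)·R1: [0, -14/5, 24/5, 21/5, 21/5]
R4 ← R4 − (2/5)·R1: [0, -13/5, 68/5, 42/5, 22/5]
R5 ← R5 + (4/5)·R1: [0, 6/5, 24/5, -9/5, -9/5]
R3 ← R3 − (14/19)·R2: [0, 0, 10/19, -7/19, -35/19]
R4 ← R4 − (13/19)·R2: [0, 0, 183/19, 79/19, -23/19]
R5 ← R5 + (6/19)·R2: [0, 0, 126/19, 3/19, 15/19]
R4 ← R4 − (183/10)·R3: [0, 0, 0, 109/10, 65/2]
R5 ← R5 − (63/5)·R3: [0, 0, 0, 24/5, 24]
R5 ← R5 − (48/109)·R4: [0, 0, 0, 0, 1056/109]
5 nonzero rows, so rank(C) = 5.
C has 5 columns; by rank–nullity, nullity = 5 − 5 = 0.

0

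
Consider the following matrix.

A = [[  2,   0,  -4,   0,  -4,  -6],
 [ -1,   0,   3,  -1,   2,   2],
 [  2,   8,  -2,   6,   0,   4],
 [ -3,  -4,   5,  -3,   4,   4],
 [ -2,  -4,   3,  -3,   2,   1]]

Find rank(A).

3

Row reduce to echelon form.
R2 ← R2 + (1/2)·R1: [0, 0, 1, -1, 0, -1]
R3 ← R3 − R1: [0, 8, 2, 6, 4, 10]
R4 ← R4 + (3/2)·R1: [0, -4, -1, -3, -2, -5]
R5 ← R5 + R1: [0, -4, -1, -3, -2, -5]
Swap R2 ↔ R3
R4 ← R4 + (1/2)·R2: [0, 0, 0, 0, 0, 0]
R5 ← R5 + (1/2)·R2: [0, 0, 0, 0, 0, 0]
Echelon form has 3 nonzero rows, so rank(A) = 3.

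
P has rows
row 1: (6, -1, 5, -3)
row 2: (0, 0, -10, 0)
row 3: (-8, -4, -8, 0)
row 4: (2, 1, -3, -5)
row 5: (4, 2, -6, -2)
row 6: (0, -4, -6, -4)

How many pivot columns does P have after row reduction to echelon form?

4

Row reduce to echelon form.
R3 ← R3 + (4/3)·R1: [0, -16/3, -4/3, -4]
R4 ← R4 − (1/3)·R1: [0, 4/3, -14/3, -4]
R5 ← R5 − (2/3)·R1: [0, 8/3, -28/3, 0]
Swap R2 ↔ R3
R4 ← R4 + (1/4)·R2: [0, 0, -5, -5]
R5 ← R5 + (1/2)·R2: [0, 0, -10, -2]
R6 ← R6 − (3/4)·R2: [0, 0, -5, -1]
R4 ← R4 − (1/2)·R3: [0, 0, 0, -5]
R5 ← R5 − R3: [0, 0, 0, -2]
R6 ← R6 − (1/2)·R3: [0, 0, 0, -1]
R5 ← R5 − (2/5)·R4: [0, 0, 0, 0]
R6 ← R6 − (1/5)·R4: [0, 0, 0, 0]
Echelon form has 4 nonzero rows, so rank(P) = 4.
Each nonzero row contributes one pivot column: 4 pivot columns.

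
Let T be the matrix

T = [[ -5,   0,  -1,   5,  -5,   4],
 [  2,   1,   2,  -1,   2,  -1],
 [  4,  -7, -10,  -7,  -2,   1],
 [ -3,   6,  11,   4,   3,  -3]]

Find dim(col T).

4

Row reduce to echelon form.
R2 ← R2 + (2/5)·R1: [0, 1, 8/5, 1, 0, 3/5]
R3 ← R3 + (4/5)·R1: [0, -7, -54/5, -3, -6, 21/5]
R4 ← R4 − (3/5)·R1: [0, 6, 58/5, 1, 6, -27/5]
R3 ← R3 + (7)·R2: [0, 0, 2/5, 4, -6, 42/5]
R4 ← R4 − (6)·R2: [0, 0, 2, -5, 6, -9]
R4 ← R4 − (5)·R3: [0, 0, 0, -25, 36, -51]
Echelon form has 4 nonzero rows, so rank(T) = 4.
The column space has dimension equal to the rank: 4.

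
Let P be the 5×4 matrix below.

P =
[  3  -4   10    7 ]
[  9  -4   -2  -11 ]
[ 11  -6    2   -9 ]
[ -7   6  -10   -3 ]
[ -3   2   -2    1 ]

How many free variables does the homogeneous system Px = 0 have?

Row reduce to echelon form.
R2 ← R2 − (3)·R1: [0, 8, -32, -32]
R3 ← R3 − (11/3)·R1: [0, 26/3, -104/3, -104/3]
R4 ← R4 + (7/3)·R1: [0, -10/3, 40/3, 40/3]
R5 ← R5 + R1: [0, -2, 8, 8]
R3 ← R3 − (13/12)·R2: [0, 0, 0, 0]
R4 ← R4 + (5/12)·R2: [0, 0, 0, 0]
R5 ← R5 + (1/4)·R2: [0, 0, 0, 0]
2 nonzero rows, so rank(P) = 2.
P has 4 columns; by rank–nullity, nullity = 4 − 2 = 2.

2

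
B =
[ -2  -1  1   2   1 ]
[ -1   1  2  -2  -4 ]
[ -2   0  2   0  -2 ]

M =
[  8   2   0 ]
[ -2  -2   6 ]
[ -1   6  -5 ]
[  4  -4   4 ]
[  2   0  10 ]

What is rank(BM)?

2

First compute BM:
[[ -5,  -4,   7],
 [-28,  16, -52],
 [-22,   8, -30]]
Now row reduce the product.
R2 ← R2 − (28/5)·R1: [0, 192/5, -456/5]
R3 ← R3 − (22/5)·R1: [0, 128/5, -304/5]
R3 ← R3 − (2/3)·R2: [0, 0, 0]
2 nonzero rows, so rank(BM) = 2.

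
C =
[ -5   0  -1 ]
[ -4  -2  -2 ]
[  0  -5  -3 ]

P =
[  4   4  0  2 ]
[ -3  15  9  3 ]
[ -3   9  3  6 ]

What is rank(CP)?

2

First compute CP:
[[-17, -29,  -3, -16],
 [ -4, -64, -24, -26],
 [ 24, -102, -54, -33]]
Now row reduce the product.
R2 ← R2 − (4/17)·R1: [0, -972/17, -396/17, -378/17]
R3 ← R3 + (24/17)·R1: [0, -2430/17, -990/17, -945/17]
R3 ← R3 − (5/2)·R2: [0, 0, 0, 0]
2 nonzero rows, so rank(CP) = 2.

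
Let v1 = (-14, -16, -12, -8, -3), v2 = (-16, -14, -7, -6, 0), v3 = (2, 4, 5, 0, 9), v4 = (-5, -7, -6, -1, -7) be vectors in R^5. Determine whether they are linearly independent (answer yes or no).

yes

Form the matrix with these vectors as rows and row reduce.
R2 ← R2 − (8/7)·R1: [0, 30/7, 47/7, 22/7, 24/7]
R3 ← R3 + (1/7)·R1: [0, 12/7, 23/7, -8/7, 60/7]
R4 ← R4 − (5/14)·R1: [0, -9/7, -12/7, 13/7, -83/14]
R3 ← R3 − (2/5)·R2: [0, 0, 3/5, -12/5, 36/5]
R4 ← R4 + (3/10)·R2: [0, 0, 3/10, 14/5, -49/10]
R4 ← R4 − (1/2)·R3: [0, 0, 0, 4, -17/2]
4 nonzero rows, so the 4 vectors span a space of dimension 4.
Since 4 = 4, the vectors are linearly independent.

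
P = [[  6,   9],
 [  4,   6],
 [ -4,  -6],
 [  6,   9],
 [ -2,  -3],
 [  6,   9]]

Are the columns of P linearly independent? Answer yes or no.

no

Row reduce P to echelon form.
R2 ← R2 − (2/3)·R1: [0, 0]
R3 ← R3 + (2/3)·R1: [0, 0]
R4 ← R4 − R1: [0, 0]
R5 ← R5 + (1/3)·R1: [0, 0]
R6 ← R6 − R1: [0, 0]
1 pivot among 2 columns.
Only 1 < 2 pivot columns, so the columns are linearly dependent.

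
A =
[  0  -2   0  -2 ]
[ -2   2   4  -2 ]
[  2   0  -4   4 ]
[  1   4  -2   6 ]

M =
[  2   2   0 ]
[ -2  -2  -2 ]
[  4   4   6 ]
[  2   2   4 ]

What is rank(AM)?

2

First compute AM:
[[  0,   0,  -4],
 [  4,   4,  12],
 [ -4,  -4,  -8],
 [ -2,  -2,   4]]
Now row reduce the product.
Swap R1 ↔ R2
R3 ← R3 + R1: [0, 0, 4]
R4 ← R4 + (1/2)·R1: [0, 0, 10]
R3 ← R3 + R2: [0, 0, 0]
R4 ← R4 + (5/2)·R2: [0, 0, 0]
2 nonzero rows, so rank(AM) = 2.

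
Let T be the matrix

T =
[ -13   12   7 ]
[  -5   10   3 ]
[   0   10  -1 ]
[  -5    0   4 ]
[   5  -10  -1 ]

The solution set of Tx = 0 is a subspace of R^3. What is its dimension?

0

Row reduce to echelon form.
R2 ← R2 − (5/13)·R1: [0, 70/13, 4/13]
R4 ← R4 − (5/13)·R1: [0, -60/13, 17/13]
R5 ← R5 + (5/13)·R1: [0, -70/13, 22/13]
R3 ← R3 − (13/7)·R2: [0, 0, -11/7]
R4 ← R4 + (6/7)·R2: [0, 0, 11/7]
R5 ← R5 + R2: [0, 0, 2]
R4 ← R4 + R3: [0, 0, 0]
R5 ← R5 + (14/11)·R3: [0, 0, 0]
3 nonzero rows, so rank(T) = 3.
T has 3 columns; by rank–nullity, nullity = 3 − 3 = 0.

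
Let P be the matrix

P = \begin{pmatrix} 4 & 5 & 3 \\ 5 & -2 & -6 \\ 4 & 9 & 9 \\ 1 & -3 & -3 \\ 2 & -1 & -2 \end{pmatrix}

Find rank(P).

3

Row reduce to echelon form.
R2 ← R2 − (5/4)·R1: [0, -33/4, -39/4]
R3 ← R3 − R1: [0, 4, 6]
R4 ← R4 − (1/4)·R1: [0, -17/4, -15/4]
R5 ← R5 − (1/2)·R1: [0, -7/2, -7/2]
R3 ← R3 + (16/33)·R2: [0, 0, 14/11]
R4 ← R4 − (17/33)·R2: [0, 0, 14/11]
R5 ← R5 − (14/33)·R2: [0, 0, 7/11]
R4 ← R4 − R3: [0, 0, 0]
R5 ← R5 − (1/2)·R3: [0, 0, 0]
Echelon form has 3 nonzero rows, so rank(P) = 3.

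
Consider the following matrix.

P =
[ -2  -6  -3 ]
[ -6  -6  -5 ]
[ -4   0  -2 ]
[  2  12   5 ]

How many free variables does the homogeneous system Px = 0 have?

1

Row reduce to echelon form.
R2 ← R2 − (3)·R1: [0, 12, 4]
R3 ← R3 − (2)·R1: [0, 12, 4]
R4 ← R4 + R1: [0, 6, 2]
R3 ← R3 − R2: [0, 0, 0]
R4 ← R4 − (1/2)·R2: [0, 0, 0]
2 nonzero rows, so rank(P) = 2.
P has 3 columns; by rank–nullity, nullity = 3 − 2 = 1.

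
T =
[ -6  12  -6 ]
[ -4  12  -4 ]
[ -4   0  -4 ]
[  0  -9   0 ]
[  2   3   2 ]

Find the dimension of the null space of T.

Row reduce to echelon form.
R2 ← R2 − (2/3)·R1: [0, 4, 0]
R3 ← R3 − (2/3)·R1: [0, -8, 0]
R5 ← R5 + (1/3)·R1: [0, 7, 0]
R3 ← R3 + (2)·R2: [0, 0, 0]
R4 ← R4 + (9/4)·R2: [0, 0, 0]
R5 ← R5 − (7/4)·R2: [0, 0, 0]
2 nonzero rows, so rank(T) = 2.
T has 3 columns; by rank–nullity, nullity = 3 − 2 = 1.

1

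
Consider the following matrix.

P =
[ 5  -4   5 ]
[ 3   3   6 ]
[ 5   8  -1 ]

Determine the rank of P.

Row reduce to echelon form.
R2 ← R2 − (3/5)·R1: [0, 27/5, 3]
R3 ← R3 − R1: [0, 12, -6]
R3 ← R3 − (20/9)·R2: [0, 0, -38/3]
Echelon form has 3 nonzero rows, so rank(P) = 3.

3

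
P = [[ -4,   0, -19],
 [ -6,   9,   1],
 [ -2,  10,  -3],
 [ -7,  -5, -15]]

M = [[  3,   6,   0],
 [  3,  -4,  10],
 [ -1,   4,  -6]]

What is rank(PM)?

2

First compute PM:
[[  7, -100, 114],
 [  8, -68,  84],
 [ 27, -64, 118],
 [-21, -82,  40]]
Now row reduce the product.
R2 ← R2 − (8/7)·R1: [0, 324/7, -324/7]
R3 ← R3 − (27/7)·R1: [0, 2252/7, -2252/7]
R4 ← R4 + (3)·R1: [0, -382, 382]
R3 ← R3 − (563/81)·R2: [0, 0, 0]
R4 ← R4 + (1337/162)·R2: [0, 0, 0]
2 nonzero rows, so rank(PM) = 2.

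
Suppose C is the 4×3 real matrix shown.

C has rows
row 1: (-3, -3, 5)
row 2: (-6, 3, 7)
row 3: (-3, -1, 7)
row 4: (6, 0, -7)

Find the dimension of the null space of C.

0

Row reduce to echelon form.
R2 ← R2 − (2)·R1: [0, 9, -3]
R3 ← R3 − R1: [0, 2, 2]
R4 ← R4 + (2)·R1: [0, -6, 3]
R3 ← R3 − (2/9)·R2: [0, 0, 8/3]
R4 ← R4 + (2/3)·R2: [0, 0, 1]
R4 ← R4 − (3/8)·R3: [0, 0, 0]
3 nonzero rows, so rank(C) = 3.
C has 3 columns; by rank–nullity, nullity = 3 − 3 = 0.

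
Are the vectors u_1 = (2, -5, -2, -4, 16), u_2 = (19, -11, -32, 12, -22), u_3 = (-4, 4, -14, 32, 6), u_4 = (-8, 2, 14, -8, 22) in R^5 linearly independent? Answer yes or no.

Form the matrix with these vectors as rows and row reduce.
R2 ← R2 − (19/2)·R1: [0, 73/2, -13, 50, -174]
R3 ← R3 + (2)·R1: [0, -6, -18, 24, 38]
R4 ← R4 + (4)·R1: [0, -18, 6, -24, 86]
R3 ← R3 + (12/73)·R2: [0, 0, -1470/73, 2352/73, 686/73]
R4 ← R4 + (36/73)·R2: [0, 0, -30/73, 48/73, 14/73]
R4 ← R4 − (1/49)·R3: [0, 0, 0, 0, 0]
3 nonzero rows, so the 4 vectors span a space of dimension 3.
Since 3 < 4, the vectors are linearly dependent.

no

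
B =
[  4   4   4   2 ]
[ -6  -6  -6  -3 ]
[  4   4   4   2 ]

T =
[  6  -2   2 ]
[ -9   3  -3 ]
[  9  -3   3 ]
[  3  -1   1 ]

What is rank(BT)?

First compute BT:
[[ 30, -10,  10],
 [-45,  15, -15],
 [ 30, -10,  10]]
Now row reduce the product.
R2 ← R2 + (3/2)·R1: [0, 0, 0]
R3 ← R3 − R1: [0, 0, 0]
1 nonzero row, so rank(BT) = 1.

1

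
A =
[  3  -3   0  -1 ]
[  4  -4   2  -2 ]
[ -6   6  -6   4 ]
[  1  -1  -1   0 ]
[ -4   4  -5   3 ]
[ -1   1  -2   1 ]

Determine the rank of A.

2

Row reduce to echelon form.
R2 ← R2 − (4/3)·R1: [0, 0, 2, -2/3]
R3 ← R3 + (2)·R1: [0, 0, -6, 2]
R4 ← R4 − (1/3)·R1: [0, 0, -1, 1/3]
R5 ← R5 + (4/3)·R1: [0, 0, -5, 5/3]
R6 ← R6 + (1/3)·R1: [0, 0, -2, 2/3]
R3 ← R3 + (3)·R2: [0, 0, 0, 0]
R4 ← R4 + (1/2)·R2: [0, 0, 0, 0]
R5 ← R5 + (5/2)·R2: [0, 0, 0, 0]
R6 ← R6 + R2: [0, 0, 0, 0]
Echelon form has 2 nonzero rows, so rank(A) = 2.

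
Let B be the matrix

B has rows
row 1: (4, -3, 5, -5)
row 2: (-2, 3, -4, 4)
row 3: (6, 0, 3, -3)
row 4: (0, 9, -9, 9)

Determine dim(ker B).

2

Row reduce to echelon form.
R2 ← R2 + (1/2)·R1: [0, 3/2, -3/2, 3/2]
R3 ← R3 − (3/2)·R1: [0, 9/2, -9/2, 9/2]
R3 ← R3 − (3)·R2: [0, 0, 0, 0]
R4 ← R4 − (6)·R2: [0, 0, 0, 0]
2 nonzero rows, so rank(B) = 2.
B has 4 columns; by rank–nullity, nullity = 4 − 2 = 2.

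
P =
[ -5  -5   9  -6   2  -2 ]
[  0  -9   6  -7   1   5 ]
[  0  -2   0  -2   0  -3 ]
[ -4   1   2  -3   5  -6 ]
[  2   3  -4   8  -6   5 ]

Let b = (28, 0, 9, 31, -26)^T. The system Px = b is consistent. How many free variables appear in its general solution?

Row reduce the augmented matrix [P | b].
R4 ← R4 − (4/5)·R1: [0, 5, -26/5, 9/5, 17/5, -22/5, 43/5]
R5 ← R5 + (2/5)·R1: [0, 1, -2/5, 28/5, -26/5, 21/5, -74/5]
R3 ← R3 − (2/9)·R2: [0, 0, -4/3, -4/9, -2/9, -37/9, 9]
R4 ← R4 + (5/9)·R2: [0, 0, -28/15, -94/45, 178/45, -73/45, 43/5]
R5 ← R5 + (1/9)·R2: [0, 0, 4/15, 217/45, -229/45, 214/45, -74/5]
R4 ← R4 − (7/5)·R3: [0, 0, 0, -22/15, 64/15, 62/15, -4]
R5 ← R5 + (1/5)·R3: [0, 0, 0, 71/15, -77/15, 59/15, -13]
R5 ← R5 + (71/22)·R4: [0, 0, 0, 0, 95/11, 190/11, -285/11]
The echelon form has 5 nonzero rows, and every pivot lies in the first 6 columns, so rank(P) = rank([P|b]) = 5.
The system is consistent.
Free variables = (unknowns) − (rank) = 6 − 5 = 1.

1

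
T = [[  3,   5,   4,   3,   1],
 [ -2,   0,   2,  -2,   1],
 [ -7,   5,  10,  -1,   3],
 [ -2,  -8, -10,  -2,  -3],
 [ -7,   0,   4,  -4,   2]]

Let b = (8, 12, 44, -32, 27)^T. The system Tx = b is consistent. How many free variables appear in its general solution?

1

Row reduce the augmented matrix [T | b].
R2 ← R2 + (2/3)·R1: [0, 10/3, 14/3, 0, 5/3, 52/3]
R3 ← R3 + (7/3)·R1: [0, 50/3, 58/3, 6, 16/3, 188/3]
R4 ← R4 + (2/3)·R1: [0, -14/3, -22/3, 0, -7/3, -80/3]
R5 ← R5 + (7/3)·R1: [0, 35/3, 40/3, 3, 13/3, 137/3]
R3 ← R3 − (5)·R2: [0, 0, -4, 6, -3, -24]
R4 ← R4 + (7/5)·R2: [0, 0, -4/5, 0, 0, -12/5]
R5 ← R5 − (7/2)·R2: [0, 0, -3, 3, -3/2, -15]
R4 ← R4 − (1/5)·R3: [0, 0, 0, -6/5, 3/5, 12/5]
R5 ← R5 − (3/4)·R3: [0, 0, 0, -3/2, 3/4, 3]
R5 ← R5 − (5/4)·R4: [0, 0, 0, 0, 0, 0]
The echelon form has 4 nonzero rows, and every pivot lies in the first 5 columns, so rank(T) = rank([T|b]) = 4.
The system is consistent.
Free variables = (unknowns) − (rank) = 5 − 4 = 1.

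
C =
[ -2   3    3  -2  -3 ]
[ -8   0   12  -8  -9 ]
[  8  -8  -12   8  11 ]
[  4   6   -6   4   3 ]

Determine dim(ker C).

3

Row reduce to echelon form.
R2 ← R2 − (4)·R1: [0, -12, 0, 0, 3]
R3 ← R3 + (4)·R1: [0, 4, 0, 0, -1]
R4 ← R4 + (2)·R1: [0, 12, 0, 0, -3]
R3 ← R3 + (1/3)·R2: [0, 0, 0, 0, 0]
R4 ← R4 + R2: [0, 0, 0, 0, 0]
2 nonzero rows, so rank(C) = 2.
C has 5 columns; by rank–nullity, nullity = 5 − 2 = 3.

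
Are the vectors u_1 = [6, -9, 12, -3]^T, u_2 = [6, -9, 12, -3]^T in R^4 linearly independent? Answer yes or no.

no

Form the matrix with these vectors as rows and row reduce.
R2 ← R2 − R1: [0, 0, 0, 0]
1 nonzero row, so the 2 vectors span a space of dimension 1.
Since 1 < 2, the vectors are linearly dependent.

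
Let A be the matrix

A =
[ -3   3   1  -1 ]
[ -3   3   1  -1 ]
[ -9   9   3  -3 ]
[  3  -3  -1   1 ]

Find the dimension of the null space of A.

Row reduce to echelon form.
R2 ← R2 − R1: [0, 0, 0, 0]
R3 ← R3 − (3)·R1: [0, 0, 0, 0]
R4 ← R4 + R1: [0, 0, 0, 0]
1 nonzero row, so rank(A) = 1.
A has 4 columns; by rank–nullity, nullity = 4 − 1 = 3.

3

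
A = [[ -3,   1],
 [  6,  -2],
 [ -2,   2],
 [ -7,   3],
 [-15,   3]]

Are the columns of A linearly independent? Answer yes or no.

Row reduce A to echelon form.
R2 ← R2 + (2)·R1: [0, 0]
R3 ← R3 − (2/3)·R1: [0, 4/3]
R4 ← R4 − (7/3)·R1: [0, 2/3]
R5 ← R5 − (5)·R1: [0, -2]
Swap R2 ↔ R3
R4 ← R4 − (1/2)·R2: [0, 0]
R5 ← R5 + (3/2)·R2: [0, 0]
2 pivots among 2 columns.
Every column is a pivot column, so the columns are linearly independent.

yes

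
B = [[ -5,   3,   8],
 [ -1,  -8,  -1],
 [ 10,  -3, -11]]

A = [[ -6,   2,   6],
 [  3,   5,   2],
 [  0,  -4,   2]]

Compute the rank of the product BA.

First compute BA:
[[ 39, -27,  -8],
 [-18, -38, -24],
 [-69,  49,  32]]
Now row reduce the product.
R2 ← R2 + (6/13)·R1: [0, -656/13, -360/13]
R3 ← R3 + (23/13)·R1: [0, 16/13, 232/13]
R3 ← R3 + (1/41)·R2: [0, 0, 704/41]
3 nonzero rows, so rank(BA) = 3.

3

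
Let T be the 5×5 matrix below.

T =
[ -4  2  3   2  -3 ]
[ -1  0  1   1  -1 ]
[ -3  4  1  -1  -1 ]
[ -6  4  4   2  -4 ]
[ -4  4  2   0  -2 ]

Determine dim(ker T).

3

Row reduce to echelon form.
R2 ← R2 − (1/4)·R1: [0, -1/2, 1/4, 1/2, -1/4]
R3 ← R3 − (3/4)·R1: [0, 5/2, -5/4, -5/2, 5/4]
R4 ← R4 − (3/2)·R1: [0, 1, -1/2, -1, 1/2]
R5 ← R5 − R1: [0, 2, -1, -2, 1]
R3 ← R3 + (5)·R2: [0, 0, 0, 0, 0]
R4 ← R4 + (2)·R2: [0, 0, 0, 0, 0]
R5 ← R5 + (4)·R2: [0, 0, 0, 0, 0]
2 nonzero rows, so rank(T) = 2.
T has 5 columns; by rank–nullity, nullity = 5 − 2 = 3.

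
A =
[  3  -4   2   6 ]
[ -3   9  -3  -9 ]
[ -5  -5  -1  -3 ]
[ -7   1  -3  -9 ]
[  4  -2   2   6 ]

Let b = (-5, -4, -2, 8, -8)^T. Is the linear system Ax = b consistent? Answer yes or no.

no

Row reduce the augmented matrix [A | b].
R2 ← R2 + R1: [0, 5, -1, -3, -9]
R3 ← R3 + (5/3)·R1: [0, -35/3, 7/3, 7, -31/3]
R4 ← R4 + (7/3)·R1: [0, -25/3, 5/3, 5, -11/3]
R5 ← R5 − (4/3)·R1: [0, 10/3, -2/3, -2, -4/3]
R3 ← R3 + (7/3)·R2: [0, 0, 0, 0, -94/3]
R4 ← R4 + (5/3)·R2: [0, 0, 0, 0, -56/3]
R5 ← R5 − (2/3)·R2: [0, 0, 0, 0, 14/3]
R4 ← R4 − (28/47)·R3: [0, 0, 0, 0, 0]
R5 ← R5 + (7/47)·R3: [0, 0, 0, 0, 0]
The echelon form has 3 nonzero rows; the last pivot sits in the augmented column, so rank(A) = 2 but rank([A|b]) = 3.
Since the ranks differ, the system is inconsistent.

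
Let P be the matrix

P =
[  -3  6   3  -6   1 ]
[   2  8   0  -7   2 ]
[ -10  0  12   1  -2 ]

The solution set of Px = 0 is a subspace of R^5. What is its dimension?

Row reduce to echelon form.
R2 ← R2 + (2/3)·R1: [0, 12, 2, -11, 8/3]
R3 ← R3 − (10/3)·R1: [0, -20, 2, 21, -16/3]
R3 ← R3 + (5/3)·R2: [0, 0, 16/3, 8/3, -8/9]
3 nonzero rows, so rank(P) = 3.
P has 5 columns; by rank–nullity, nullity = 5 − 3 = 2.

2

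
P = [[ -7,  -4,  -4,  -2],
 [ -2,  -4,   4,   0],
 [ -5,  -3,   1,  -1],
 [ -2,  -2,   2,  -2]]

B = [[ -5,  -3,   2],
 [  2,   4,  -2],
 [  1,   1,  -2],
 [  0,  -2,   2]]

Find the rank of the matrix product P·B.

First compute PB:
[[ 23,   5,  -2],
 [  6,  -6,  -4],
 [ 20,   6,  -8],
 [  8,   4,  -8]]
Now row reduce the product.
R2 ← R2 − (6/23)·R1: [0, -168/23, -80/23]
R3 ← R3 − (20/23)·R1: [0, 38/23, -144/23]
R4 ← R4 − (8/23)·R1: [0, 52/23, -168/23]
R3 ← R3 + (19/84)·R2: [0, 0, -148/21]
R4 ← R4 + (13/42)·R2: [0, 0, -176/21]
R4 ← R4 − (44/37)·R3: [0, 0, 0]
3 nonzero rows, so rank(PB) = 3.

3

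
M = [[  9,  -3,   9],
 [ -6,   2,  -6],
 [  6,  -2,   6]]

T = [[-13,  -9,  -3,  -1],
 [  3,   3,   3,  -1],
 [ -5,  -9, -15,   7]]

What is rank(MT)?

First compute MT:
[[-171, -171, -171,  57],
 [114, 114, 114, -38],
 [-114, -114, -114,  38]]
Now row reduce the product.
R2 ← R2 + (2/3)·R1: [0, 0, 0, 0]
R3 ← R3 − (2/3)·R1: [0, 0, 0, 0]
1 nonzero row, so rank(MT) = 1.

1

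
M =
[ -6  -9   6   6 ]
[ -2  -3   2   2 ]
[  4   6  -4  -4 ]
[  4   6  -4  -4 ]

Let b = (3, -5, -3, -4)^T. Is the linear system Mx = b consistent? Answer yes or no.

no

Row reduce the augmented matrix [M | b].
R2 ← R2 − (1/3)·R1: [0, 0, 0, 0, -6]
R3 ← R3 + (2/3)·R1: [0, 0, 0, 0, -1]
R4 ← R4 + (2/3)·R1: [0, 0, 0, 0, -2]
R3 ← R3 − (1/6)·R2: [0, 0, 0, 0, 0]
R4 ← R4 − (1/3)·R2: [0, 0, 0, 0, 0]
The echelon form has 2 nonzero rows; the last pivot sits in the augmented column, so rank(M) = 1 but rank([M|b]) = 2.
Since the ranks differ, the system is inconsistent.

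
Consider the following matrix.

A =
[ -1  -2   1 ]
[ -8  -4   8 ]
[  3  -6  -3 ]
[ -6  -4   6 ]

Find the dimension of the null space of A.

1

Row reduce to echelon form.
R2 ← R2 − (8)·R1: [0, 12, 0]
R3 ← R3 + (3)·R1: [0, -12, 0]
R4 ← R4 − (6)·R1: [0, 8, 0]
R3 ← R3 + R2: [0, 0, 0]
R4 ← R4 − (2/3)·R2: [0, 0, 0]
2 nonzero rows, so rank(A) = 2.
A has 3 columns; by rank–nullity, nullity = 3 − 2 = 1.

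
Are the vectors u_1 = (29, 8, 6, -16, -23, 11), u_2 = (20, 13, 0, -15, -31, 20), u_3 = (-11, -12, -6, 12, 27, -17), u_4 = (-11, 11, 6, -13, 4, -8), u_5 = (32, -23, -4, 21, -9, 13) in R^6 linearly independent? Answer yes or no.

yes

Form the matrix with these vectors as rows and row reduce.
R2 ← R2 − (20/29)·R1: [0, 217/29, -120/29, -115/29, -439/29, 360/29]
R3 ← R3 + (11/29)·R1: [0, -260/29, -108/29, 172/29, 530/29, -372/29]
R4 ← R4 + (11/29)·R1: [0, 407/29, 240/29, -553/29, -137/29, -111/29]
R5 ← R5 − (32/29)·R1: [0, -923/29, -308/29, 1121/29, 475/29, 25/29]
R3 ← R3 + (260/217)·R2: [0, 0, -1884/217, 256/217, 30/217, 444/217]
R4 ← R4 − (407/217)·R2: [0, 0, 3480/217, -2524/217, 5136/217, -5883/217]
R5 ← R5 + (923/217)·R2: [0, 0, -6124/217, 4728/217, -10418/217, 11645/217]
R4 ← R4 + (290/157)·R3: [0, 0, 0, -1484/157, 3756/157, -3663/157]
R5 ← R5 − (1531/471)·R3: [0, 0, 0, 8456/471, -7608/157, 7381/157]
R5 ← R5 + (302/159)·R4: [0, 0, 0, 0, -160/53, 143/53]
5 nonzero rows, so the 5 vectors span a space of dimension 5.
Since 5 = 5, the vectors are linearly independent.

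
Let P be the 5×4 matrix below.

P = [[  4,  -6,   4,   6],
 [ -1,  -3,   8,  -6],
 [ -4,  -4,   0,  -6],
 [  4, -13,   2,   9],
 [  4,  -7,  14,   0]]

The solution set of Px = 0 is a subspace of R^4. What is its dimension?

Row reduce to echelon form.
R2 ← R2 + (1/4)·R1: [0, -9/2, 9, -9/2]
R3 ← R3 + R1: [0, -10, 4, 0]
R4 ← R4 − R1: [0, -7, -2, 3]
R5 ← R5 − R1: [0, -1, 10, -6]
R3 ← R3 − (20/9)·R2: [0, 0, -16, 10]
R4 ← R4 − (14/9)·R2: [0, 0, -16, 10]
R5 ← R5 − (2/9)·R2: [0, 0, 8, -5]
R4 ← R4 − R3: [0, 0, 0, 0]
R5 ← R5 + (1/2)·R3: [0, 0, 0, 0]
3 nonzero rows, so rank(P) = 3.
P has 4 columns; by rank–nullity, nullity = 4 − 3 = 1.

1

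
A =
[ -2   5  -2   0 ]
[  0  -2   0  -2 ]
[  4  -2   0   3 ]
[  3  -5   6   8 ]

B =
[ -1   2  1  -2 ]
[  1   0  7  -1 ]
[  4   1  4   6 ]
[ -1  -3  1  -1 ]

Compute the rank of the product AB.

First compute AB:
[[ -1,  -6,  25, -13],
 [  0,   6, -16,   4],
 [ -9,  -1,  -7,  -9],
 [  8, -12,   0,  27]]
Now row reduce the product.
R3 ← R3 − (9)·R1: [0, 53, -232, 108]
R4 ← R4 + (8)·R1: [0, -60, 200, -77]
R3 ← R3 − (53/6)·R2: [0, 0, -272/3, 218/3]
R4 ← R4 + (10)·R2: [0, 0, 40, -37]
R4 ← R4 + (15/34)·R3: [0, 0, 0, -84/17]
4 nonzero rows, so rank(AB) = 4.

4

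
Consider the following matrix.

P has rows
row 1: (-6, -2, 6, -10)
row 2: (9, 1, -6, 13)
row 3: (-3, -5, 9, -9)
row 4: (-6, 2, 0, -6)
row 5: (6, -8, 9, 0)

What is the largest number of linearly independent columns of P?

Row reduce to echelon form.
R2 ← R2 + (3/2)·R1: [0, -2, 3, -2]
R3 ← R3 − (1/2)·R1: [0, -4, 6, -4]
R4 ← R4 − R1: [0, 4, -6, 4]
R5 ← R5 + R1: [0, -10, 15, -10]
R3 ← R3 − (2)·R2: [0, 0, 0, 0]
R4 ← R4 + (2)·R2: [0, 0, 0, 0]
R5 ← R5 − (5)·R2: [0, 0, 0, 0]
Echelon form has 2 nonzero rows, so rank(P) = 2.
The rank gives the maximum number of linearly independent columns: 2.

2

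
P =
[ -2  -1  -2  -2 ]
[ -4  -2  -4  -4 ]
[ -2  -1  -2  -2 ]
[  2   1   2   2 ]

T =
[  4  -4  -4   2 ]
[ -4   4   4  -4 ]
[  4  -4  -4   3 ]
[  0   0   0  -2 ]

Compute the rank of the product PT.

First compute PT:
[[-12,  12,  12,  -2],
 [-24,  24,  24,  -4],
 [-12,  12,  12,  -2],
 [ 12, -12, -12,   2]]
Now row reduce the product.
R2 ← R2 − (2)·R1: [0, 0, 0, 0]
R3 ← R3 − R1: [0, 0, 0, 0]
R4 ← R4 + R1: [0, 0, 0, 0]
1 nonzero row, so rank(PT) = 1.

1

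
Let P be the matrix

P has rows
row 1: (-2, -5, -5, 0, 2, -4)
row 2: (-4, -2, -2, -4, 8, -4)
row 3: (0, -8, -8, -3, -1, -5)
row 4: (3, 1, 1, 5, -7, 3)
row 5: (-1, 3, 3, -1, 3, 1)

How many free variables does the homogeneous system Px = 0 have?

Row reduce to echelon form.
R2 ← R2 − (2)·R1: [0, 8, 8, -4, 4, 4]
R4 ← R4 + (3/2)·R1: [0, -13/2, -13/2, 5, -4, -3]
R5 ← R5 − (1/2)·R1: [0, 11/2, 11/2, -1, 2, 3]
R3 ← R3 + R2: [0, 0, 0, -7, 3, -1]
R4 ← R4 + (13/16)·R2: [0, 0, 0, 7/4, -3/4, 1/4]
R5 ← R5 − (11/16)·R2: [0, 0, 0, 7/4, -3/4, 1/4]
R4 ← R4 + (1/4)·R3: [0, 0, 0, 0, 0, 0]
R5 ← R5 + (1/4)·R3: [0, 0, 0, 0, 0, 0]
3 nonzero rows, so rank(P) = 3.
P has 6 columns; by rank–nullity, nullity = 6 − 3 = 3.

3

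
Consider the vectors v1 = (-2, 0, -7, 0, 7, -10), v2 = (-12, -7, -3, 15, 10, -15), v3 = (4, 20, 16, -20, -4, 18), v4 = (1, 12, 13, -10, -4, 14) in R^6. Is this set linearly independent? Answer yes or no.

Form the matrix with these vectors as rows and row reduce.
R2 ← R2 − (6)·R1: [0, -7, 39, 15, -32, 45]
R3 ← R3 + (2)·R1: [0, 20, 2, -20, 10, -2]
R4 ← R4 + (1/2)·R1: [0, 12, 19/2, -10, -1/2, 9]
R3 ← R3 + (20/7)·R2: [0, 0, 794/7, 160/7, -570/7, 886/7]
R4 ← R4 + (12/7)·R2: [0, 0, 1069/14, 110/7, -775/14, 603/7]
R4 ← R4 − (1069/1588)·R3: [0, 0, 0, 130/397, -215/397, 745/794]
4 nonzero rows, so the 4 vectors span a space of dimension 4.
Since 4 = 4, the vectors are linearly independent.

yes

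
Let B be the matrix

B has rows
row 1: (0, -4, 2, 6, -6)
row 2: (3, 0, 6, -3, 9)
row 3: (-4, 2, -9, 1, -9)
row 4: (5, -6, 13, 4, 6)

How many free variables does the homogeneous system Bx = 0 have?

Row reduce to echelon form.
Swap R1 ↔ R2
R3 ← R3 + (4/3)·R1: [0, 2, -1, -3, 3]
R4 ← R4 − (5/3)·R1: [0, -6, 3, 9, -9]
R3 ← R3 + (1/2)·R2: [0, 0, 0, 0, 0]
R4 ← R4 − (3/2)·R2: [0, 0, 0, 0, 0]
2 nonzero rows, so rank(B) = 2.
B has 5 columns; by rank–nullity, nullity = 5 − 2 = 3.

3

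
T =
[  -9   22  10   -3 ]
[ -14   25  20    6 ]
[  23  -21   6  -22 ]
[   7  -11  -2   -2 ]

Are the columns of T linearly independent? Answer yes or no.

yes

Row reduce T to echelon form.
R2 ← R2 − (14/9)·R1: [0, -83/9, 40/9, 32/3]
R3 ← R3 + (23/9)·R1: [0, 317/9, 284/9, -89/3]
R4 ← R4 + (7/9)·R1: [0, 55/9, 52/9, -13/3]
R3 ← R3 + (317/83)·R2: [0, 0, 4028/83, 919/83]
R4 ← R4 + (55/83)·R2: [0, 0, 724/83, 227/83]
R4 ← R4 − (181/1007)·R3: [0, 0, 0, 750/1007]
4 pivots among 4 columns.
Every column is a pivot column, so the columns are linearly independent.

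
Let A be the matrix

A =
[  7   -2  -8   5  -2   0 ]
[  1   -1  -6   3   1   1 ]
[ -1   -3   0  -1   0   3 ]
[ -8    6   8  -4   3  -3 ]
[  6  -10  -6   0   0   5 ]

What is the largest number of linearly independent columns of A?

4

Row reduce to echelon form.
R2 ← R2 − (1/7)·R1: [0, -5/7, -34/7, 16/7, 9/7, 1]
R3 ← R3 + (1/7)·R1: [0, -23/7, -8/7, -2/7, -2/7, 3]
R4 ← R4 + (8/7)·R1: [0, 26/7, -8/7, 12/7, 5/7, -3]
R5 ← R5 − (6/7)·R1: [0, -58/7, 6/7, -30/7, 12/7, 5]
R3 ← R3 − (23/5)·R2: [0, 0, 106/5, -54/5, -31/5, -8/5]
R4 ← R4 + (26/5)·R2: [0, 0, -132/5, 68/5, 37/5, 11/5]
R5 ← R5 − (58/5)·R2: [0, 0, 286/5, -154/5, -66/5, -33/5]
R4 ← R4 + (66/53)·R3: [0, 0, 0, 8/53, -17/53, 11/53]
R5 ← R5 − (143/53)·R3: [0, 0, 0, -88/53, 187/53, -121/53]
R5 ← R5 + (11)·R4: [0, 0, 0, 0, 0, 0]
Echelon form has 4 nonzero rows, so rank(A) = 4.
The rank gives the maximum number of linearly independent columns: 4.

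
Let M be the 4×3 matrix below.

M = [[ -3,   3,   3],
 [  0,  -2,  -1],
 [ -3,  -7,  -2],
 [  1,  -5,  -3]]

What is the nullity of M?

1

Row reduce to echelon form.
R3 ← R3 − R1: [0, -10, -5]
R4 ← R4 + (1/3)·R1: [0, -4, -2]
R3 ← R3 − (5)·R2: [0, 0, 0]
R4 ← R4 − (2)·R2: [0, 0, 0]
2 nonzero rows, so rank(M) = 2.
M has 3 columns; by rank–nullity, nullity = 3 − 2 = 1.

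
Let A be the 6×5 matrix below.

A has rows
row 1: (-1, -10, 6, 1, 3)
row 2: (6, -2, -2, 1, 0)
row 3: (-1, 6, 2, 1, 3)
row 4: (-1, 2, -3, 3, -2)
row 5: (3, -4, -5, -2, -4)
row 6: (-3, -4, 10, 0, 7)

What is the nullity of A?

0

Row reduce to echelon form.
R2 ← R2 + (6)·R1: [0, -62, 34, 7, 18]
R3 ← R3 − R1: [0, 16, -4, 0, 0]
R4 ← R4 − R1: [0, 12, -9, 2, -5]
R5 ← R5 + (3)·R1: [0, -34, 13, 1, 5]
R6 ← R6 − (3)·R1: [0, 26, -8, -3, -2]
R3 ← R3 + (8/31)·R2: [0, 0, 148/31, 56/31, 144/31]
R4 ← R4 + (6/31)·R2: [0, 0, -75/31, 104/31, -47/31]
R5 ← R5 − (17/31)·R2: [0, 0, -175/31, -88/31, -151/31]
R6 ← R6 + (13/31)·R2: [0, 0, 194/31, -2/31, 172/31]
R4 ← R4 + (75/148)·R3: [0, 0, 0, 158/37, 31/37]
R5 ← R5 + (175/148)·R3: [0, 0, 0, -26/37, 23/37]
R6 ← R6 − (97/74)·R3: [0, 0, 0, -90/37, -20/37]
R5 ← R5 + (13/79)·R4: [0, 0, 0, 0, 60/79]
R6 ← R6 + (45/79)·R4: [0, 0, 0, 0, -5/79]
R6 ← R6 + (1/12)·R5: [0, 0, 0, 0, 0]
5 nonzero rows, so rank(A) = 5.
A has 5 columns; by rank–nullity, nullity = 5 − 5 = 0.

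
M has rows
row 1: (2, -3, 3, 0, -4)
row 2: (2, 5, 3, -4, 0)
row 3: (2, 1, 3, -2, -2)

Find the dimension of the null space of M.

Row reduce to echelon form.
R2 ← R2 − R1: [0, 8, 0, -4, 4]
R3 ← R3 − R1: [0, 4, 0, -2, 2]
R3 ← R3 − (1/2)·R2: [0, 0, 0, 0, 0]
2 nonzero rows, so rank(M) = 2.
M has 5 columns; by rank–nullity, nullity = 5 − 2 = 3.

3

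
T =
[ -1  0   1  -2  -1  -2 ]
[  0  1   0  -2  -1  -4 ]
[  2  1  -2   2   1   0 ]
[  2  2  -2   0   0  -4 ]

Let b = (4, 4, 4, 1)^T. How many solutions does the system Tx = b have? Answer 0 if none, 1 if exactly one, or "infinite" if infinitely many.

Row reduce the augmented matrix [T | b].
R3 ← R3 + (2)·R1: [0, 1, 0, -2, -1, -4, 12]
R4 ← R4 + (2)·R1: [0, 2, 0, -4, -2, -8, 9]
R3 ← R3 − R2: [0, 0, 0, 0, 0, 0, 8]
R4 ← R4 − (2)·R2: [0, 0, 0, 0, 0, 0, 1]
R4 ← R4 − (1/8)·R3: [0, 0, 0, 0, 0, 0, 0]
The echelon form has 3 nonzero rows; the last pivot sits in the augmented column, so rank(T) = 2 but rank([T|b]) = 3.
Since the ranks differ, the system is inconsistent.
It has no solutions.

0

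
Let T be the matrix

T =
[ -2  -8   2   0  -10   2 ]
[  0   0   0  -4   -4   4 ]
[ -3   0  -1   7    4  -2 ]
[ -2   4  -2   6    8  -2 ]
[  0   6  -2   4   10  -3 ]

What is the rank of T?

3

Row reduce to echelon form.
R3 ← R3 − (3/2)·R1: [0, 12, -4, 7, 19, -5]
R4 ← R4 − R1: [0, 12, -4, 6, 18, -4]
Swap R2 ↔ R3
R4 ← R4 − R2: [0, 0, 0, -1, -1, 1]
R5 ← R5 − (1/2)·R2: [0, 0, 0, 1/2, 1/2, -1/2]
R4 ← R4 − (1/4)·R3: [0, 0, 0, 0, 0, 0]
R5 ← R5 + (1/8)·R3: [0, 0, 0, 0, 0, 0]
Echelon form has 3 nonzero rows, so rank(T) = 3.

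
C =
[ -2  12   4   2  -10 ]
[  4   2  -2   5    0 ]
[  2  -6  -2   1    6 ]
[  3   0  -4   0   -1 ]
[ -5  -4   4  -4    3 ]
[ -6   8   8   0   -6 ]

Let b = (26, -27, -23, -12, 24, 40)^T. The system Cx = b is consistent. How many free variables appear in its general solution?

Row reduce the augmented matrix [C | b].
R2 ← R2 + (2)·R1: [0, 26, 6, 9, -20, 25]
R3 ← R3 + R1: [0, 6, 2, 3, -4, 3]
R4 ← R4 + (3/2)·R1: [0, 18, 2, 3, -16, 27]
R5 ← R5 − (5/2)·R1: [0, -34, -6, -9, 28, -41]
R6 ← R6 − (3)·R1: [0, -28, -4, -6, 24, -38]
R3 ← R3 − (3/13)·R2: [0, 0, 8/13, 12/13, 8/13, -36/13]
R4 ← R4 − (9/13)·R2: [0, 0, -28/13, -42/13, -28/13, 126/13]
R5 ← R5 + (17/13)·R2: [0, 0, 24/13, 36/13, 24/13, -108/13]
R6 ← R6 + (14/13)·R2: [0, 0, 32/13, 48/13, 32/13, -144/13]
R4 ← R4 + (7/2)·R3: [0, 0, 0, 0, 0, 0]
R5 ← R5 − (3)·R3: [0, 0, 0, 0, 0, 0]
R6 ← R6 − (4)·R3: [0, 0, 0, 0, 0, 0]
The echelon form has 3 nonzero rows, and every pivot lies in the first 5 columns, so rank(C) = rank([C|b]) = 3.
The system is consistent.
Free variables = (unknowns) − (rank) = 5 − 3 = 2.

2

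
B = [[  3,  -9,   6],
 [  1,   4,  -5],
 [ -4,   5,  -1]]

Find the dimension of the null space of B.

Row reduce to echelon form.
R2 ← R2 − (1/3)·R1: [0, 7, -7]
R3 ← R3 + (4/3)·R1: [0, -7, 7]
R3 ← R3 + R2: [0, 0, 0]
2 nonzero rows, so rank(B) = 2.
B has 3 columns; by rank–nullity, nullity = 3 − 2 = 1.

1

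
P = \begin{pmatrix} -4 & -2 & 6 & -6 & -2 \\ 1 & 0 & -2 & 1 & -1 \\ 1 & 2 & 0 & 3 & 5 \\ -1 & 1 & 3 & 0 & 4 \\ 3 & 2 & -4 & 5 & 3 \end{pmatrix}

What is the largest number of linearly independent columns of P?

2

Row reduce to echelon form.
R2 ← R2 + (1/4)·R1: [0, -1/2, -1/2, -1/2, -3/2]
R3 ← R3 + (1/4)·R1: [0, 3/2, 3/2, 3/2, 9/2]
R4 ← R4 − (1/4)·R1: [0, 3/2, 3/2, 3/2, 9/2]
R5 ← R5 + (3/4)·R1: [0, 1/2, 1/2, 1/2, 3/2]
R3 ← R3 + (3)·R2: [0, 0, 0, 0, 0]
R4 ← R4 + (3)·R2: [0, 0, 0, 0, 0]
R5 ← R5 + R2: [0, 0, 0, 0, 0]
Echelon form has 2 nonzero rows, so rank(P) = 2.
The rank gives the maximum number of linearly independent columns: 2.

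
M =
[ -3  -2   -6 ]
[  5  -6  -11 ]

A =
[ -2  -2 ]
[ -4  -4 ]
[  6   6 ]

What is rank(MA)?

First compute MA:
[[-22, -22],
 [-52, -52]]
Now row reduce the product.
R2 ← R2 − (26/11)·R1: [0, 0]
1 nonzero row, so rank(MA) = 1.

1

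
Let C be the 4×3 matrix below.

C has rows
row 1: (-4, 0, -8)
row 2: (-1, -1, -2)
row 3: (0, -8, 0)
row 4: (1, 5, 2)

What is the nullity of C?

1

Row reduce to echelon form.
R2 ← R2 − (1/4)·R1: [0, -1, 0]
R4 ← R4 + (1/4)·R1: [0, 5, 0]
R3 ← R3 − (8)·R2: [0, 0, 0]
R4 ← R4 + (5)·R2: [0, 0, 0]
2 nonzero rows, so rank(C) = 2.
C has 3 columns; by rank–nullity, nullity = 3 − 2 = 1.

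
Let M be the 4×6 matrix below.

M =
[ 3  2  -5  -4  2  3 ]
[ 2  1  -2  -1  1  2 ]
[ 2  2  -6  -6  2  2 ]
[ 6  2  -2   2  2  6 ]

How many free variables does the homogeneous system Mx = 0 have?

Row reduce to echelon form.
R2 ← R2 − (2/3)·R1: [0, -1/3, 4/3, 5/3, -1/3, 0]
R3 ← R3 − (2/3)·R1: [0, 2/3, -8/3, -10/3, 2/3, 0]
R4 ← R4 − (2)·R1: [0, -2, 8, 10, -2, 0]
R3 ← R3 + (2)·R2: [0, 0, 0, 0, 0, 0]
R4 ← R4 − (6)·R2: [0, 0, 0, 0, 0, 0]
2 nonzero rows, so rank(M) = 2.
M has 6 columns; by rank–nullity, nullity = 6 − 2 = 4.

4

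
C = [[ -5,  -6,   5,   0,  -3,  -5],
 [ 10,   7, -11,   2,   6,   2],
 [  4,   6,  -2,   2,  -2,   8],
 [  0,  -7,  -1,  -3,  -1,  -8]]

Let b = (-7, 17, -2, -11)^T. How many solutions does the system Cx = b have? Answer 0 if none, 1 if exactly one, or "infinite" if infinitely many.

infinite

Row reduce the augmented matrix [C | b].
R2 ← R2 + (2)·R1: [0, -5, -1, 2, 0, -8, 3]
R3 ← R3 + (4/5)·R1: [0, 6/5, 2, 2, -22/5, 4, -38/5]
R3 ← R3 + (6/25)·R2: [0, 0, 44/25, 62/25, -22/5, 52/25, -172/25]
R4 ← R4 − (7/5)·R2: [0, 0, 2/5, -29/5, -1, 16/5, -76/5]
R4 ← R4 − (5/22)·R3: [0, 0, 0, -70/11, 0, 30/11, -150/11]
The echelon form has 4 nonzero rows, and every pivot lies in the first 6 columns, so rank(C) = rank([C|b]) = 4.
The system is consistent.
rank = 4 < 6 unknowns, so there are infinitely many solutions.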